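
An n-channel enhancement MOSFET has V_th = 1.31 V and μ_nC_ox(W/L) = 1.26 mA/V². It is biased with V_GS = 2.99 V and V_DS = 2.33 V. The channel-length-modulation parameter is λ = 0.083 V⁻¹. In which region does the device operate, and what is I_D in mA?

V_ov = V_GS − V_th = 2.99 − 1.31 = 1.68 V.
Since V_DS = 2.33 V ≥ V_ov = 1.68 V, the device is in saturation.
I_D = ½ k_n V_ov² (1 + λ V_DS) = 0.5 × 1.26 × 1.68² × (1 + 0.083 × 2.33) = 2.12 mA.

Saturation; I_D = 2.12 mA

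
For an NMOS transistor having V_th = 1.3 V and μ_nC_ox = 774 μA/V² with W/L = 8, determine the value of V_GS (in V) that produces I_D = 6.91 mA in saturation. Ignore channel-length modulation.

k_n = μ_nC_ox · (W/L) = 6.192 mA/V².
In saturation I_D = ½ k_n (V_GS − V_th)², so V_GS − V_th = √(2 I_D / k_n) = √(2 × 6.91 / 6.192) = 1.49 V.
V_GS = 1.3 + 1.49 = 2.79 V.

V_GS = 2.79 V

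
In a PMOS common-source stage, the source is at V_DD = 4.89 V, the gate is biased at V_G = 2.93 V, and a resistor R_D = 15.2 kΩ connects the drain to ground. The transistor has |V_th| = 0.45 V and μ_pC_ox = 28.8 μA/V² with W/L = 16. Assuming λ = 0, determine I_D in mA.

I_D = 0.289 mA

V_SG = V_DD − V_G = 4.89 − 2.93 = 1.96 V, so V_ov = 1.96 − 0.45 = 1.51 V.
k_p = μ_pC_ox · (W/L) = 0.4608 mA/V².
Assume saturation: I_D = ½ k_p V_ov² = 0.5 × 0.4608 × 1.51² = 0.525 mA, giving V_SD = V_DD − I_D R_D = 4.89 − 0.525 × 15.2 = -3.1 V.
But -3.1 V < V_ov = 1.51 V, so the device is actually in triode.
In triode I_D = k_p[V_ov V_SD − ½ V_SD²] and I_D = (V_DD − V_SD)/R_D. Equating: 3.5 V_SD² − 11.58 V_SD + 4.89 = 0, giving V_SD = 0.497 V (the root below V_ov).
I_D = (4.89 − 0.497) / 15.2 = 0.289 mA.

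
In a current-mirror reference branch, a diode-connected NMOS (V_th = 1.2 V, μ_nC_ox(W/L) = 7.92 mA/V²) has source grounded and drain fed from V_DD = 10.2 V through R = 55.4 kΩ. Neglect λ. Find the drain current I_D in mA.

I_D = 0.159 mA

With gate tied to drain, V_GS = V_DS ≥ V_GS − V_th, so the device is in saturation.
KCL at the drain: ½ k_n (V_GS − V_th)² = (V_DD − V_GS)/R.
Let x = V_GS − 1.2. Then 219 x² + x − 9 = 0, giving x = 0.2 V (positive root), so V_GS = 1.4 V.
I_D = (V_DD − V_GS)/R = (10.2 − 1.4) / 55.4 = 0.159 mA.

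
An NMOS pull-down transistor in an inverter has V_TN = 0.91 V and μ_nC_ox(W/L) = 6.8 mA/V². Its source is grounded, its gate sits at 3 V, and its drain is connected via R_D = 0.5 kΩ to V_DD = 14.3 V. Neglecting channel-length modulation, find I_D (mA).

V_GS = V_G = 3 V, so V_ov = 3 − 0.91 = 2.09 V.
Assume saturation: I_D = ½ k_n V_ov² = 0.5 × 6.8 × 2.09² = 14.9 mA, giving V_DS = V_DD − I_D R_D = 14.3 − 14.9 × 0.5 = 6.87 V.
V_DS = 6.87 V ≥ V_ov = 2.09 V, confirming saturation.

I_D = 14.9 mA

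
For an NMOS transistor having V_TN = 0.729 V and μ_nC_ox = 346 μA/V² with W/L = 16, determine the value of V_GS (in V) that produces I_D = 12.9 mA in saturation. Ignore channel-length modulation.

V_GS = 2.89 V

k_n = μ_nC_ox · (W/L) = 5.536 mA/V².
In saturation I_D = ½ k_n (V_GS − V_TN)², so V_GS − V_TN = √(2 I_D / k_n) = √(2 × 12.9 / 5.536) = 2.16 V.
V_GS = 0.729 + 2.16 = 2.89 V.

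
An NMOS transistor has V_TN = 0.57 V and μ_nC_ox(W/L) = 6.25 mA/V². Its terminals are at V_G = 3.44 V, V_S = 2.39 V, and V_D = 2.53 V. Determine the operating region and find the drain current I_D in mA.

V_GS = V_G − V_S = 3.44 − 2.39 = 1.05 V; V_DS = V_D − V_S = 2.53 − 2.39 = 0.14 V.
V_ov = V_GS − V_TN = 1.05 − 0.57 = 0.48 V.
Since V_DS = 0.14 V < V_ov = 0.48 V, the device is in the triode region.
I_D = k_n [V_ov · V_DS − ½ V_DS²] = 6.25 × [0.48 × 0.14 − 0.5 × 0.14²] = 0.359 mA.

Triode; I_D = 0.359 mA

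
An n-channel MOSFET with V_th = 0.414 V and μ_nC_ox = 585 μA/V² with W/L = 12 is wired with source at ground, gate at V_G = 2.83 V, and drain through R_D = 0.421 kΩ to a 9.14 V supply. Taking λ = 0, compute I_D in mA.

I_D = 18.0 mA

V_GS = V_G = 2.83 V, so V_ov = 2.83 − 0.414 = 2.42 V.
k_n = μ_nC_ox · (W/L) = 7.02 mA/V².
Assume saturation: I_D = ½ k_n V_ov² = 0.5 × 7.02 × 2.42² = 20.5 mA, giving V_DS = V_DD − I_D R_D = 9.14 − 20.5 × 0.421 = 0.515 V.
But 0.515 V < V_ov = 2.42 V, so the device is actually in triode.
In triode I_D = k_n[V_ov V_DS − ½ V_DS²] and I_D = (V_DD − V_DS)/R_D. Equating: 1.48 V_DS² − 8.14 V_DS + 9.14 = 0, giving V_DS = 1.57 V (the root below V_ov).
I_D = (9.14 − 1.57) / 0.421 = 18 mA.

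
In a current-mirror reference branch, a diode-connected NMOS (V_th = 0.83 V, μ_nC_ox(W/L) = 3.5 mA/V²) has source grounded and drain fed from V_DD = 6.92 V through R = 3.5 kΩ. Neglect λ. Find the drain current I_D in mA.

With gate tied to drain, V_GS = V_DS ≥ V_GS − V_th, so the device is in saturation.
KCL at the drain: ½ k_n (V_GS − V_th)² = (V_DD − V_GS)/R.
Let x = V_GS − 0.83. Then 6.12 x² + x − 6.09 = 0, giving x = 0.919 V (positive root), so V_GS = 1.75 V.
I_D = (V_DD − V_GS)/R = (6.92 − 1.75) / 3.5 = 1.48 mA.

I_D = 1.48 mA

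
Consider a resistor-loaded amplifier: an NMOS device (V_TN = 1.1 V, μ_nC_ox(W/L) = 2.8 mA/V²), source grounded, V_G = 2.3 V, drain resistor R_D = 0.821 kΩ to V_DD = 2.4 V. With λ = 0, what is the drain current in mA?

V_GS = V_G = 2.3 V, so V_ov = 2.3 − 1.1 = 1.2 V.
Assume saturation: I_D = ½ k_n V_ov² = 0.5 × 2.8 × 1.2² = 2.02 mA, giving V_DS = V_DD − I_D R_D = 2.4 − 2.02 × 0.821 = 0.745 V.
But 0.745 V < V_ov = 1.2 V, so the device is actually in triode.
In triode I_D = k_n[V_ov V_DS − ½ V_DS²] and I_D = (V_DD − V_DS)/R_D. Equating: 1.15 V_DS² − 3.759 V_DS + 2.4 = 0, giving V_DS = 0.87 V (the root below V_ov).
I_D = (2.4 − 0.87) / 0.821 = 1.86 mA.

I_D = 1.86 mA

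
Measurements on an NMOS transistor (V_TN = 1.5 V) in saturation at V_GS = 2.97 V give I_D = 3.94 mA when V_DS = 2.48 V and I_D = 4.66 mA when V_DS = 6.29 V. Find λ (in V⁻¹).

λ = 0.0544 V⁻¹

With V_GS fixed, I_D ∝ (1 + λ V_DS) in saturation, so I_D2/I_D1 = (1 + λ V_DS2)/(1 + λ V_DS1).
4.66/3.94 = 1.183 = (1 + 6.29 λ)/(1 + 2.48 λ).
Solving: λ (I_D1 V_DS2 − I_D2 V_DS1) = I_D2 − I_D1, so λ = (4.66 − 3.94) / (3.94 × 6.29 − 4.66 × 2.48) = 0.72 / 13.2 = 0.0544 V⁻¹.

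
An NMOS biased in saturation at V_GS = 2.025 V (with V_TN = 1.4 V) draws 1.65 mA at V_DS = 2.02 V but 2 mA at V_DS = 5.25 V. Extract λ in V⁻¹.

λ = 0.0757 V⁻¹

With V_GS fixed, I_D ∝ (1 + λ V_DS) in saturation, so I_D2/I_D1 = (1 + λ V_DS2)/(1 + λ V_DS1).
2/1.65 = 1.212 = (1 + 5.25 λ)/(1 + 2.02 λ).
Solving: λ (I_D1 V_DS2 − I_D2 V_DS1) = I_D2 − I_D1, so λ = (2 − 1.65) / (1.65 × 5.25 − 2 × 2.02) = 0.35 / 4.62 = 0.0757 V⁻¹.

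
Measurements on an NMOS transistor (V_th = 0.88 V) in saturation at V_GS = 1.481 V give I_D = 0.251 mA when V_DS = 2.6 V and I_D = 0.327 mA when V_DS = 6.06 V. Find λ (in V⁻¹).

λ = 0.113 V⁻¹

With V_GS fixed, I_D ∝ (1 + λ V_DS) in saturation, so I_D2/I_D1 = (1 + λ V_DS2)/(1 + λ V_DS1).
0.327/0.251 = 1.303 = (1 + 6.06 λ)/(1 + 2.6 λ).
Solving: λ (I_D1 V_DS2 − I_D2 V_DS1) = I_D2 − I_D1, so λ = (0.327 − 0.251) / (0.251 × 6.06 − 0.327 × 2.6) = 0.076 / 0.671 = 0.113 V⁻¹.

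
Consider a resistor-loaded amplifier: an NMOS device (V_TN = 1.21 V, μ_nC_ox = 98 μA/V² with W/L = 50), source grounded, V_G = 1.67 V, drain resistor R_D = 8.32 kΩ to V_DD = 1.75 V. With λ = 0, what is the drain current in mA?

V_GS = V_G = 1.67 V, so V_ov = 1.67 − 1.21 = 0.46 V.
k_n = μ_nC_ox · (W/L) = 4.9 mA/V².
Assume saturation: I_D = ½ k_n V_ov² = 0.5 × 4.9 × 0.46² = 0.518 mA, giving V_DS = V_DD − I_D R_D = 1.75 − 0.518 × 8.32 = -2.56 V.
But -2.56 V < V_ov = 0.46 V, so the device is actually in triode.
In triode I_D = k_n[V_ov V_DS − ½ V_DS²] and I_D = (V_DD − V_DS)/R_D. Equating: 20.4 V_DS² − 19.75 V_DS + 1.75 = 0, giving V_DS = 0.0986 V (the root below V_ov).
I_D = (1.75 − 0.0986) / 8.32 = 0.198 mA.

I_D = 0.198 mA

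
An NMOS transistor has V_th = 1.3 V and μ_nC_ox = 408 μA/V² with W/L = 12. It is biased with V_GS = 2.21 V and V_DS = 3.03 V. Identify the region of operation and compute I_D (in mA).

k_n = μ_nC_ox · (W/L) = 4.896 mA/V².
V_ov = V_GS − V_th = 2.21 − 1.3 = 0.91 V.
Since V_DS = 3.03 V ≥ V_ov = 0.91 V, the device is in saturation.
I_D = ½ k_n V_ov² = 0.5 × 4.896 × 0.91² = 2.03 mA.

Saturation; I_D = 2.03 mA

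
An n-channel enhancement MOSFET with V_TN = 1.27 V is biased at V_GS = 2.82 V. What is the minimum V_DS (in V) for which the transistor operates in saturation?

The boundary between triode and saturation is V_DS = V_GS − V_TN = V_ov.
V_ov = 2.82 − 1.27 = 1.55 V.

V_DS,sat = 1.55 V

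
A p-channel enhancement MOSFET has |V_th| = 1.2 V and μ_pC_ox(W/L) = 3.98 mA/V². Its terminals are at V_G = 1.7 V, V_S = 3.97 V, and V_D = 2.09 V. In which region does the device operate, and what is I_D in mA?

V_SG = V_S − V_G = 3.97 − 1.7 = 2.27 V; V_SD = V_S − V_D = 3.97 − 2.09 = 1.88 V.
V_ov = V_SG − |V_th| = 2.27 − 1.2 = 1.07 V.
Since V_SD = 1.88 V ≥ V_ov = 1.07 V, the device is in saturation.
I_D = ½ k_p V_ov² = 0.5 × 3.98 × 1.07² = 2.28 mA.

Saturation; I_D = 2.28 mA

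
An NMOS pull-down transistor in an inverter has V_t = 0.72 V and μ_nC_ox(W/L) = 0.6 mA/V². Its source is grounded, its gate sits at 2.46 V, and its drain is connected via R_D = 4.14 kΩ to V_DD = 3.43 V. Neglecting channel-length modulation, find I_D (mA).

V_GS = V_G = 2.46 V, so V_ov = 2.46 − 0.72 = 1.74 V.
Assume saturation: I_D = ½ k_n V_ov² = 0.5 × 0.6 × 1.74² = 0.908 mA, giving V_DS = V_DD − I_D R_D = 3.43 − 0.908 × 4.14 = -0.33 V.
But -0.33 V < V_ov = 1.74 V, so the device is actually in triode.
In triode I_D = k_n[V_ov V_DS − ½ V_DS²] and I_D = (V_DD − V_DS)/R_D. Equating: 1.24 V_DS² − 5.322 V_DS + 3.43 = 0, giving V_DS = 0.79 V (the root below V_ov).
I_D = (3.43 − 0.79) / 4.14 = 0.638 mA.

I_D = 0.638 mA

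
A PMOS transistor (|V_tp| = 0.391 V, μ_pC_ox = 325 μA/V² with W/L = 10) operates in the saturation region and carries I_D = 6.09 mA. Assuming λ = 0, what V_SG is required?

k_p = μ_pC_ox · (W/L) = 3.25 mA/V².
In saturation I_D = ½ k_p (V_SG − |V_tp|)², so V_SG − |V_tp| = √(2 I_D / k_p) = √(2 × 6.09 / 3.25) = 1.94 V.
V_SG = 0.391 + 1.94 = 2.33 V.

V_SG = 2.33 V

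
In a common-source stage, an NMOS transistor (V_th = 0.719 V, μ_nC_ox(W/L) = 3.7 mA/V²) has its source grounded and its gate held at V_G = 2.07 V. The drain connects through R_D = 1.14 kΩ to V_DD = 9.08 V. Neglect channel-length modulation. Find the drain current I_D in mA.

I_D = 3.38 mA

V_GS = V_G = 2.07 V, so V_ov = 2.07 − 0.719 = 1.35 V.
Assume saturation: I_D = ½ k_n V_ov² = 0.5 × 3.7 × 1.35² = 3.38 mA, giving V_DS = V_DD − I_D R_D = 9.08 − 3.38 × 1.14 = 5.23 V.
V_DS = 5.23 V ≥ V_ov = 1.35 V, confirming saturation.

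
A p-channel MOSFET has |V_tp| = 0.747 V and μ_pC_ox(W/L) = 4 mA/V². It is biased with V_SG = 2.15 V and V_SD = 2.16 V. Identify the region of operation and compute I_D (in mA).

Saturation; I_D = 3.94 mA

V_ov = V_SG − |V_tp| = 2.15 − 0.747 = 1.4 V.
Since V_SD = 2.16 V ≥ V_ov = 1.4 V, the device is in saturation.
I_D = ½ k_p V_ov² = 0.5 × 4 × 1.4² = 3.94 mA.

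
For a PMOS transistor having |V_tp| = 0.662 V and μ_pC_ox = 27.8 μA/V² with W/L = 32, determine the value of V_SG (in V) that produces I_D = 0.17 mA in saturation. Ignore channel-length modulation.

V_SG = 1.28 V

k_p = μ_pC_ox · (W/L) = 0.8896 mA/V².
In saturation I_D = ½ k_p (V_SG − |V_tp|)², so V_SG − |V_tp| = √(2 I_D / k_p) = √(2 × 0.17 / 0.8896) = 0.618 V.
V_SG = 0.662 + 0.618 = 1.28 V.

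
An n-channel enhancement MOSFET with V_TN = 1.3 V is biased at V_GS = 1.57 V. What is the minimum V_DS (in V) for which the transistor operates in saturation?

V_DS,sat = 0.270 V

The boundary between triode and saturation is V_DS = V_GS − V_TN = V_ov.
V_ov = 1.57 − 1.3 = 0.27 V.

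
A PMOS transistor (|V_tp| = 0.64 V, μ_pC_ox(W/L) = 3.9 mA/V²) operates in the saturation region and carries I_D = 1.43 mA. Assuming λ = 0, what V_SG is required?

In saturation I_D = ½ k_p (V_SG − |V_tp|)², so V_SG − |V_tp| = √(2 I_D / k_p) = √(2 × 1.43 / 3.9) = 0.856 V.
V_SG = 0.64 + 0.856 = 1.5 V.

V_SG = 1.50 V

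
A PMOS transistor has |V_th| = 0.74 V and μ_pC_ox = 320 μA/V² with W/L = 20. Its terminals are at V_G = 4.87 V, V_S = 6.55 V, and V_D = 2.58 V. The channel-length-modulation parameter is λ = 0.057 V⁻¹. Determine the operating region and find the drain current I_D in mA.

V_SG = V_S − V_G = 6.55 − 4.87 = 1.68 V; V_SD = V_S − V_D = 6.55 − 2.58 = 3.97 V.
k_p = μ_pC_ox · (W/L) = 6.4 mA/V².
V_ov = V_SG − |V_th| = 1.68 − 0.74 = 0.94 V.
Since V_SD = 3.97 V ≥ V_ov = 0.94 V, the device is in saturation.
I_D = ½ k_p V_ov² (1 + λ V_SD) = 0.5 × 6.4 × 0.94² × (1 + 0.057 × 3.97) = 3.47 mA.

Saturation; I_D = 3.47 mA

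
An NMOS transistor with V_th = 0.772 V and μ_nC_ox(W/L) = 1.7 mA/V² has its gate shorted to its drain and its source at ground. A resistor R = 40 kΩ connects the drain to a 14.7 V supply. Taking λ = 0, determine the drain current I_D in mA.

I_D = 0.333 mA

With gate tied to drain, V_GS = V_DS ≥ V_GS − V_th, so the device is in saturation.
KCL at the drain: ½ k_n (V_GS − V_th)² = (V_DD − V_GS)/R.
Let x = V_GS − 0.772. Then 34 x² + x − 13.93 = 0, giving x = 0.625 V (positive root), so V_GS = 1.4 V.
I_D = (V_DD − V_GS)/R = (14.7 − 1.4) / 40 = 0.333 mA.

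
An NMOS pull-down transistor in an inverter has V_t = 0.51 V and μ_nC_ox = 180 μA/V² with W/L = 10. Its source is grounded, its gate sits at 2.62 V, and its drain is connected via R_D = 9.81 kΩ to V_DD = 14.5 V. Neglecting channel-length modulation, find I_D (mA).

I_D = 1.44 mA

V_GS = V_G = 2.62 V, so V_ov = 2.62 − 0.51 = 2.11 V.
k_n = μ_nC_ox · (W/L) = 1.8 mA/V².
Assume saturation: I_D = ½ k_n V_ov² = 0.5 × 1.8 × 2.11² = 4.01 mA, giving V_DS = V_DD − I_D R_D = 14.5 − 4.01 × 9.81 = -24.8 V.
But -24.8 V < V_ov = 2.11 V, so the device is actually in triode.
In triode I_D = k_n[V_ov V_DS − ½ V_DS²] and I_D = (V_DD − V_DS)/R_D. Equating: 8.83 V_DS² − 38.26 V_DS + 14.5 = 0, giving V_DS = 0.42 V (the root below V_ov).
I_D = (14.5 − 0.42) / 9.81 = 1.44 mA.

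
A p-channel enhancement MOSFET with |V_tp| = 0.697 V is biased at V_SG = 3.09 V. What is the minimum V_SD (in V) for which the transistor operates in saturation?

The boundary between triode and saturation is V_SD = V_SG − |V_tp| = V_ov.
V_ov = 3.09 − 0.697 = 2.39 V.

V_SD,sat = 2.39 V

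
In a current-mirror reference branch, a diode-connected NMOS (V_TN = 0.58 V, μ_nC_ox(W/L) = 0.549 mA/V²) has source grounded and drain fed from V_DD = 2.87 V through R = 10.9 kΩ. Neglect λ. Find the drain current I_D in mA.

With gate tied to drain, V_GS = V_DS ≥ V_GS − V_TN, so the device is in saturation.
KCL at the drain: ½ k_n (V_GS − V_TN)² = (V_DD − V_GS)/R.
Let x = V_GS − 0.58. Then 2.99 x² + x − 2.29 = 0, giving x = 0.724 V (positive root), so V_GS = 1.3 V.
I_D = (V_DD − V_GS)/R = (2.87 − 1.3) / 10.9 = 0.144 mA.

I_D = 0.144 mA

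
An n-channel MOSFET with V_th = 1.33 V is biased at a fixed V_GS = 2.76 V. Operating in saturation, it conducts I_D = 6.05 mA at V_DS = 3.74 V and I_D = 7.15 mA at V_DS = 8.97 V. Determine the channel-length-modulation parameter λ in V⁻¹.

λ = 0.0400 V⁻¹

With V_GS fixed, I_D ∝ (1 + λ V_DS) in saturation, so I_D2/I_D1 = (1 + λ V_DS2)/(1 + λ V_DS1).
7.15/6.05 = 1.182 = (1 + 8.97 λ)/(1 + 3.74 λ).
Solving: λ (I_D1 V_DS2 − I_D2 V_DS1) = I_D2 − I_D1, so λ = (7.15 − 6.05) / (6.05 × 8.97 − 7.15 × 3.74) = 1.1 / 27.5 = 0.04 V⁻¹.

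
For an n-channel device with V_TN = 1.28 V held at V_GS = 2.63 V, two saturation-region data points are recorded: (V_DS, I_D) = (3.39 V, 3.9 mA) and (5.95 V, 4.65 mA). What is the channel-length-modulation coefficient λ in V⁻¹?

With V_GS fixed, I_D ∝ (1 + λ V_DS) in saturation, so I_D2/I_D1 = (1 + λ V_DS2)/(1 + λ V_DS1).
4.65/3.9 = 1.192 = (1 + 5.95 λ)/(1 + 3.39 λ).
Solving: λ (I_D1 V_DS2 − I_D2 V_DS1) = I_D2 − I_D1, so λ = (4.65 − 3.9) / (3.9 × 5.95 − 4.65 × 3.39) = 0.75 / 7.44 = 0.101 V⁻¹.

λ = 0.101 V⁻¹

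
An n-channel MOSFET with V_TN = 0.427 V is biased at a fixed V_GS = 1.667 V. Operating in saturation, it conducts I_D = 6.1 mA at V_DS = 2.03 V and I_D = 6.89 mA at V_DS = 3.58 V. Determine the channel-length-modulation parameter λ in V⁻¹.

λ = 0.101 V⁻¹

With V_GS fixed, I_D ∝ (1 + λ V_DS) in saturation, so I_D2/I_D1 = (1 + λ V_DS2)/(1 + λ V_DS1).
6.89/6.1 = 1.13 = (1 + 3.58 λ)/(1 + 2.03 λ).
Solving: λ (I_D1 V_DS2 − I_D2 V_DS1) = I_D2 − I_D1, so λ = (6.89 − 6.1) / (6.1 × 3.58 − 6.89 × 2.03) = 0.79 / 7.85 = 0.101 V⁻¹.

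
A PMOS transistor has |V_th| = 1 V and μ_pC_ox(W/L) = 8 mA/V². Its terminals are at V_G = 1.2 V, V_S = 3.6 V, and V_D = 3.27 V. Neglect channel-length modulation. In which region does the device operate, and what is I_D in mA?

Triode; I_D = 3.26 mA

V_SG = V_S − V_G = 3.6 − 1.2 = 2.4 V; V_SD = V_S − V_D = 3.6 − 3.27 = 0.33 V.
V_ov = V_SG − |V_th| = 2.4 − 1 = 1.4 V.
Since V_SD = 0.33 V < V_ov = 1.4 V, the device is in the triode region.
I_D = k_p [V_ov · V_SD − ½ V_SD²] = 8 × [1.4 × 0.33 − 0.5 × 0.33²] = 3.26 mA.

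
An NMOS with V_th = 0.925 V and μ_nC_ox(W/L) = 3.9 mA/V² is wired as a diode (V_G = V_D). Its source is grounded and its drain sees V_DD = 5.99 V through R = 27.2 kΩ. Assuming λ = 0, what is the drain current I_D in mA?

With gate tied to drain, V_GS = V_DS ≥ V_GS − V_th, so the device is in saturation.
KCL at the drain: ½ k_n (V_GS − V_th)² = (V_DD − V_GS)/R.
Let x = V_GS − 0.925. Then 53 x² + x − 5.065 = 0, giving x = 0.3 V (positive root), so V_GS = 1.22 V.
I_D = (V_DD − V_GS)/R = (5.99 − 1.22) / 27.2 = 0.175 mA.

I_D = 0.175 mA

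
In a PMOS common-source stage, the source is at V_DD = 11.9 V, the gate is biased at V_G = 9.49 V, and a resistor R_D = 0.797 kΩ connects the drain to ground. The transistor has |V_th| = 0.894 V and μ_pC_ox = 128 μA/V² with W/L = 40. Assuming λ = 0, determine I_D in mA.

V_SG = V_DD − V_G = 11.9 − 9.49 = 2.41 V, so V_ov = 2.41 − 0.894 = 1.52 V.
k_p = μ_pC_ox · (W/L) = 5.12 mA/V².
Assume saturation: I_D = ½ k_p V_ov² = 0.5 × 5.12 × 1.52² = 5.88 mA, giving V_SD = V_DD − I_D R_D = 11.9 − 5.88 × 0.797 = 7.21 V.
V_SD = 7.21 V ≥ V_ov = 1.52 V, confirming saturation.

I_D = 5.88 mA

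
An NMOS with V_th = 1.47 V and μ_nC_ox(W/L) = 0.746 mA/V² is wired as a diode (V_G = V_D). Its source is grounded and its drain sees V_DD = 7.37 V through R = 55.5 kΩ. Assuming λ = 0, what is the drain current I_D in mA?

With gate tied to drain, V_GS = V_DS ≥ V_GS − V_th, so the device is in saturation.
KCL at the drain: ½ k_n (V_GS − V_th)² = (V_DD − V_GS)/R.
Let x = V_GS − 1.47. Then 20.7 x² + x − 5.9 = 0, giving x = 0.51 V (positive root), so V_GS = 1.98 V.
I_D = (V_DD − V_GS)/R = (7.37 − 1.98) / 55.5 = 0.0971 mA.

I_D = 0.0971 mA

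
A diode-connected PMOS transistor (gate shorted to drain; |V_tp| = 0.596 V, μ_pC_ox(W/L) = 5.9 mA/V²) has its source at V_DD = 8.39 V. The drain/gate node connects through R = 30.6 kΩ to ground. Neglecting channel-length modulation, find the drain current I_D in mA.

I_D = 0.245 mA

With gate tied to drain, V_SG = V_SD ≥ V_SG − |V_tp|, so the device is in saturation.
KCL at the drain: ½ k_p (V_SG − |V_tp|)² = (V_DD − V_SG)/R.
Let x = V_SG − 0.596. Then 90.3 x² + x − 7.794 = 0, giving x = 0.288 V (positive root), so V_SG = 0.884 V.
I_D = (V_DD − V_SG)/R = (8.39 − 0.884) / 30.6 = 0.245 mA.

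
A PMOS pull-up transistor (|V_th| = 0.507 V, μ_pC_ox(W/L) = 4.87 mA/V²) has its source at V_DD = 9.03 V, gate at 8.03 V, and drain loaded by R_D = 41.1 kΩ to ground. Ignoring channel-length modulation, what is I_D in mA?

I_D = 0.217 mA

V_SG = V_DD − V_G = 9.03 − 8.03 = 1 V, so V_ov = 1 − 0.507 = 0.493 V.
Assume saturation: I_D = ½ k_p V_ov² = 0.5 × 4.87 × 0.493² = 0.592 mA, giving V_SD = V_DD − I_D R_D = 9.03 − 0.592 × 41.1 = -15.3 V.
But -15.3 V < V_ov = 0.493 V, so the device is actually in triode.
In triode I_D = k_p[V_ov V_SD − ½ V_SD²] and I_D = (V_DD − V_SD)/R_D. Equating: 100 V_SD² − 99.68 V_SD + 9.03 = 0, giving V_SD = 0.101 V (the root below V_ov).
I_D = (9.03 − 0.101) / 41.1 = 0.217 mA.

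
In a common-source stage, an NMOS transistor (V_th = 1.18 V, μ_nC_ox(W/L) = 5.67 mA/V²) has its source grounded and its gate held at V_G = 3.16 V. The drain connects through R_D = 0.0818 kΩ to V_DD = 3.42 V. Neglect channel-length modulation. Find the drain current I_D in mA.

I_D = 11.1 mA

V_GS = V_G = 3.16 V, so V_ov = 3.16 − 1.18 = 1.98 V.
Assume saturation: I_D = ½ k_n V_ov² = 0.5 × 5.67 × 1.98² = 11.1 mA, giving V_DS = V_DD − I_D R_D = 3.42 − 11.1 × 0.0818 = 2.51 V.
V_DS = 2.51 V ≥ V_ov = 1.98 V, confirming saturation.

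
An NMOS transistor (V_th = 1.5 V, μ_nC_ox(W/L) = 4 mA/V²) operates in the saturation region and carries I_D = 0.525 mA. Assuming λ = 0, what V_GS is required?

V_GS = 2.01 V

In saturation I_D = ½ k_n (V_GS − V_th)², so V_GS − V_th = √(2 I_D / k_n) = √(2 × 0.525 / 4) = 0.512 V.
V_GS = 1.5 + 0.512 = 2.01 V.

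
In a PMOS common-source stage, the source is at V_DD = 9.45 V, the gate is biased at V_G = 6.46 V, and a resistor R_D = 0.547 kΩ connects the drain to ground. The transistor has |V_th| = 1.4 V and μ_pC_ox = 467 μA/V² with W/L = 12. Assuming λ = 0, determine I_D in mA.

I_D = 7.08 mA

V_SG = V_DD − V_G = 9.45 − 6.46 = 2.99 V, so V_ov = 2.99 − 1.4 = 1.59 V.
k_p = μ_pC_ox · (W/L) = 5.604 mA/V².
Assume saturation: I_D = ½ k_p V_ov² = 0.5 × 5.604 × 1.59² = 7.08 mA, giving V_SD = V_DD − I_D R_D = 9.45 − 7.08 × 0.547 = 5.58 V.
V_SD = 5.58 V ≥ V_ov = 1.59 V, confirming saturation.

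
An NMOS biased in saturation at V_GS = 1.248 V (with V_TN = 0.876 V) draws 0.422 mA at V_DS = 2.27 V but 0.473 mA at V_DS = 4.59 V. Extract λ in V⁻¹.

With V_GS fixed, I_D ∝ (1 + λ V_DS) in saturation, so I_D2/I_D1 = (1 + λ V_DS2)/(1 + λ V_DS1).
0.473/0.422 = 1.121 = (1 + 4.59 λ)/(1 + 2.27 λ).
Solving: λ (I_D1 V_DS2 − I_D2 V_DS1) = I_D2 − I_D1, so λ = (0.473 − 0.422) / (0.422 × 4.59 − 0.473 × 2.27) = 0.051 / 0.863 = 0.0591 V⁻¹.

λ = 0.0591 V⁻¹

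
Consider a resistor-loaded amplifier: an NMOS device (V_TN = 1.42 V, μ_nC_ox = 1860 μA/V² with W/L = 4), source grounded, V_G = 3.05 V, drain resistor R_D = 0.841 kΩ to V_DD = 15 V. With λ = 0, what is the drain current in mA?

I_D = 9.88 mA

V_GS = V_G = 3.05 V, so V_ov = 3.05 − 1.42 = 1.63 V.
k_n = μ_nC_ox · (W/L) = 7.44 mA/V².
Assume saturation: I_D = ½ k_n V_ov² = 0.5 × 7.44 × 1.63² = 9.88 mA, giving V_DS = V_DD − I_D R_D = 15 − 9.88 × 0.841 = 6.69 V.
V_DS = 6.69 V ≥ V_ov = 1.63 V, confirming saturation.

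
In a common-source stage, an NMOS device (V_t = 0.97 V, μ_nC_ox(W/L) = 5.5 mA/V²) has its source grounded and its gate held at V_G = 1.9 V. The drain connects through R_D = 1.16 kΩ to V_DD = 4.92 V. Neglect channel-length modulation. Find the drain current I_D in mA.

V_GS = V_G = 1.9 V, so V_ov = 1.9 − 0.97 = 0.93 V.
Assume saturation: I_D = ½ k_n V_ov² = 0.5 × 5.5 × 0.93² = 2.38 mA, giving V_DS = V_DD − I_D R_D = 4.92 − 2.38 × 1.16 = 2.16 V.
V_DS = 2.16 V ≥ V_ov = 0.93 V, confirming saturation.

I_D = 2.38 mA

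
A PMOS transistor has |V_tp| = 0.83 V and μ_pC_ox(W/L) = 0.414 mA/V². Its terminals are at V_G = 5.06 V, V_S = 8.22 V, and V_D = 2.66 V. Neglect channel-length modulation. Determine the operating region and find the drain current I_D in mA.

V_SG = V_S − V_G = 8.22 − 5.06 = 3.16 V; V_SD = V_S − V_D = 8.22 − 2.66 = 5.56 V.
V_ov = V_SG − |V_tp| = 3.16 − 0.83 = 2.33 V.
Since V_SD = 5.56 V ≥ V_ov = 2.33 V, the device is in saturation.
I_D = ½ k_p V_ov² = 0.5 × 0.414 × 2.33² = 1.12 mA.

Saturation; I_D = 1.12 mA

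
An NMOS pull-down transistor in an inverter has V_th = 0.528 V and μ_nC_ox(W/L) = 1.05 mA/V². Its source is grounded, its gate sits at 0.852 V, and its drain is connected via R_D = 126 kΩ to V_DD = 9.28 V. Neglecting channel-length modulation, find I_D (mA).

I_D = 0.0551 mA

V_GS = V_G = 0.852 V, so V_ov = 0.852 − 0.528 = 0.324 V.
Assume saturation: I_D = ½ k_n V_ov² = 0.5 × 1.05 × 0.324² = 0.0551 mA, giving V_DS = V_DD − I_D R_D = 9.28 − 0.0551 × 126 = 2.34 V.
V_DS = 2.34 V ≥ V_ov = 0.324 V, confirming saturation.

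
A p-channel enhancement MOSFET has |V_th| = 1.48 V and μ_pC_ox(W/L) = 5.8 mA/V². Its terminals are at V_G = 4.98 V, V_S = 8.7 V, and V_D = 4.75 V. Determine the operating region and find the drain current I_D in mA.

Saturation; I_D = 14.6 mA

V_SG = V_S − V_G = 8.7 − 4.98 = 3.72 V; V_SD = V_S − V_D = 8.7 − 4.75 = 3.95 V.
V_ov = V_SG − |V_th| = 3.72 − 1.48 = 2.24 V.
Since V_SD = 3.95 V ≥ V_ov = 2.24 V, the device is in saturation.
I_D = ½ k_p V_ov² = 0.5 × 5.8 × 2.24² = 14.6 mA.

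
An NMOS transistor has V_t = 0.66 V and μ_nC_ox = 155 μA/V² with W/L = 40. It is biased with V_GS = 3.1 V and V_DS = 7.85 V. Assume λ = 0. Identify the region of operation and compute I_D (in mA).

k_n = μ_nC_ox · (W/L) = 6.2 mA/V².
V_ov = V_GS − V_t = 3.1 − 0.66 = 2.44 V.
Since V_DS = 7.85 V ≥ V_ov = 2.44 V, the device is in saturation.
I_D = ½ k_n V_ov² = 0.5 × 6.2 × 2.44² = 18.5 mA.

Saturation; I_D = 18.5 mA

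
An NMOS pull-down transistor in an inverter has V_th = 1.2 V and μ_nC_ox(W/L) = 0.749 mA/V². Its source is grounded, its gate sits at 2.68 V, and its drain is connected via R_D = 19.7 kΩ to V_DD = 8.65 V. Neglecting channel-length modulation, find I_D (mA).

I_D = 0.417 mA

V_GS = V_G = 2.68 V, so V_ov = 2.68 − 1.2 = 1.48 V.
Assume saturation: I_D = ½ k_n V_ov² = 0.5 × 0.749 × 1.48² = 0.82 mA, giving V_DS = V_DD − I_D R_D = 8.65 − 0.82 × 19.7 = -7.51 V.
But -7.51 V < V_ov = 1.48 V, so the device is actually in triode.
In triode I_D = k_n[V_ov V_DS − ½ V_DS²] and I_D = (V_DD − V_DS)/R_D. Equating: 7.38 V_DS² − 22.84 V_DS + 8.65 = 0, giving V_DS = 0.442 V (the root below V_ov).
I_D = (8.65 − 0.442) / 19.7 = 0.417 mA.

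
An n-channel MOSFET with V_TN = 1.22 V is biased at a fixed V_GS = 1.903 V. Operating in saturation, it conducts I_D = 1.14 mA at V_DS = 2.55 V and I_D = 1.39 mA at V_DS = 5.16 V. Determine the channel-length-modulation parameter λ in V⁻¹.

λ = 0.107 V⁻¹

With V_GS fixed, I_D ∝ (1 + λ V_DS) in saturation, so I_D2/I_D1 = (1 + λ V_DS2)/(1 + λ V_DS1).
1.39/1.14 = 1.219 = (1 + 5.16 λ)/(1 + 2.55 λ).
Solving: λ (I_D1 V_DS2 − I_D2 V_DS1) = I_D2 − I_D1, so λ = (1.39 − 1.14) / (1.14 × 5.16 − 1.39 × 2.55) = 0.25 / 2.34 = 0.107 V⁻¹.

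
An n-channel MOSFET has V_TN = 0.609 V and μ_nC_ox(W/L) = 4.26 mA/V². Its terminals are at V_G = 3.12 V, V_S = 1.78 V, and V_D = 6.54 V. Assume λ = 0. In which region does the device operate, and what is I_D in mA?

Saturation; I_D = 1.14 mA

V_GS = V_G − V_S = 3.12 − 1.78 = 1.34 V; V_DS = V_D − V_S = 6.54 − 1.78 = 4.76 V.
V_ov = V_GS − V_TN = 1.34 − 0.609 = 0.731 V.
Since V_DS = 4.76 V ≥ V_ov = 0.731 V, the device is in saturation.
I_D = ½ k_n V_ov² = 0.5 × 4.26 × 0.731² = 1.14 mA.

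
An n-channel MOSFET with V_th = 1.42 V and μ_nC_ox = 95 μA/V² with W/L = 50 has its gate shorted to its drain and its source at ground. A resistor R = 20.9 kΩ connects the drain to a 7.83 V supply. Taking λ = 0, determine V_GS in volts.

With gate tied to drain, V_GS = V_DS ≥ V_GS − V_th, so the device is in saturation.
k_n = μ_nC_ox · (W/L) = 4.75 mA/V².
KCL at the drain: ½ k_n (V_GS − V_th)² = (V_DD − V_GS)/R.
Let x = V_GS − 1.42. Then 49.6 x² + x − 6.41 = 0, giving x = 0.349 V (positive root), so V_GS = 1.77 V.
I_D = (V_DD − V_GS)/R = (7.83 − 1.77) / 20.9 = 0.29 mA.

V_GS = 1.77 V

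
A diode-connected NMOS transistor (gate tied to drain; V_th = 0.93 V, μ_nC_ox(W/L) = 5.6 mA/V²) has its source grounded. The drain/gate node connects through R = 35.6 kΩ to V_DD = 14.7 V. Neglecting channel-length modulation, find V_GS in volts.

V_GS = 1.30 V

With gate tied to drain, V_GS = V_DS ≥ V_GS − V_th, so the device is in saturation.
KCL at the drain: ½ k_n (V_GS − V_th)² = (V_DD − V_GS)/R.
Let x = V_GS − 0.93. Then 99.7 x² + x − 13.77 = 0, giving x = 0.367 V (positive root), so V_GS = 1.3 V.
I_D = (V_DD − V_GS)/R = (14.7 − 1.3) / 35.6 = 0.376 mA.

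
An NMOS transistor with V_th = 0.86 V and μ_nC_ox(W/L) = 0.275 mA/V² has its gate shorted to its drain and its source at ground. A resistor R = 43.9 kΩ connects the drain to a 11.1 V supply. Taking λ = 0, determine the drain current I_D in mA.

With gate tied to drain, V_GS = V_DS ≥ V_GS − V_th, so the device is in saturation.
KCL at the drain: ½ k_n (V_GS − V_th)² = (V_DD − V_GS)/R.
Let x = V_GS − 0.86. Then 6.04 x² + x − 10.24 = 0, giving x = 1.22 V (positive root), so V_GS = 2.08 V.
I_D = (V_DD − V_GS)/R = (11.1 − 2.08) / 43.9 = 0.205 mA.

I_D = 0.205 mA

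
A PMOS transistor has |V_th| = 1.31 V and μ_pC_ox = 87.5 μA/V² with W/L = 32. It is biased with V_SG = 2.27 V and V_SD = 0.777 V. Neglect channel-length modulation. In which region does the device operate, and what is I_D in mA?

k_p = μ_pC_ox · (W/L) = 2.8 mA/V².
V_ov = V_SG − |V_th| = 2.27 − 1.31 = 0.96 V.
Since V_SD = 0.777 V < V_ov = 0.96 V, the device is in the triode region.
I_D = k_p [V_ov · V_SD − ½ V_SD²] = 2.8 × [0.96 × 0.777 − 0.5 × 0.777²] = 1.24 mA.

Triode; I_D = 1.24 mA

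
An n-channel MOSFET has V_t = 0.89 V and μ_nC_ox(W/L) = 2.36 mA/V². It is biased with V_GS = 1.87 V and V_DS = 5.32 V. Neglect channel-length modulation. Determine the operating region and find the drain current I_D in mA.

V_ov = V_GS − V_t = 1.87 − 0.89 = 0.98 V.
Since V_DS = 5.32 V ≥ V_ov = 0.98 V, the device is in saturation.
I_D = ½ k_n V_ov² = 0.5 × 2.36 × 0.98² = 1.13 mA.

Saturation; I_D = 1.13 mA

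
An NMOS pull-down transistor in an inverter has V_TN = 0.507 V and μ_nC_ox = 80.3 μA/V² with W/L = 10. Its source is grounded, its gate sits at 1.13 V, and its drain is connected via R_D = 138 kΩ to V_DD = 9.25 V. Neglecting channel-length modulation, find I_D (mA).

I_D = 0.0659 mA

V_GS = V_G = 1.13 V, so V_ov = 1.13 − 0.507 = 0.623 V.
k_n = μ_nC_ox · (W/L) = 0.803 mA/V².
Assume saturation: I_D = ½ k_n V_ov² = 0.5 × 0.803 × 0.623² = 0.156 mA, giving V_DS = V_DD − I_D R_D = 9.25 − 0.156 × 138 = -12.3 V.
But -12.3 V < V_ov = 0.623 V, so the device is actually in triode.
In triode I_D = k_n[V_ov V_DS − ½ V_DS²] and I_D = (V_DD − V_DS)/R_D. Equating: 55.4 V_DS² − 70.04 V_DS + 9.25 = 0, giving V_DS = 0.15 V (the root below V_ov).
I_D = (9.25 − 0.15) / 138 = 0.0659 mA.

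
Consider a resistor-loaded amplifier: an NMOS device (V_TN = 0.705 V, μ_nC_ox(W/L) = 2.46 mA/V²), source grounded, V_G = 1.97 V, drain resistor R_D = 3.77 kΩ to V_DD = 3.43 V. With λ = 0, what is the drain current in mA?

V_GS = V_G = 1.97 V, so V_ov = 1.97 − 0.705 = 1.27 V.
Assume saturation: I_D = ½ k_n V_ov² = 0.5 × 2.46 × 1.27² = 1.97 mA, giving V_DS = V_DD − I_D R_D = 3.43 − 1.97 × 3.77 = -3.99 V.
But -3.99 V < V_ov = 1.27 V, so the device is actually in triode.
In triode I_D = k_n[V_ov V_DS − ½ V_DS²] and I_D = (V_DD − V_DS)/R_D. Equating: 4.64 V_DS² − 12.73 V_DS + 3.43 = 0, giving V_DS = 0.303 V (the root below V_ov).
I_D = (3.43 − 0.303) / 3.77 = 0.829 mA.

I_D = 0.829 mA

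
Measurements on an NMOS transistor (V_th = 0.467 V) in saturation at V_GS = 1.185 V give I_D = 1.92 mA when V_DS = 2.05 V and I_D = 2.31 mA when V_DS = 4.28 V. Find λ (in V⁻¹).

λ = 0.112 V⁻¹

With V_GS fixed, I_D ∝ (1 + λ V_DS) in saturation, so I_D2/I_D1 = (1 + λ V_DS2)/(1 + λ V_DS1).
2.31/1.92 = 1.203 = (1 + 4.28 λ)/(1 + 2.05 λ).
Solving: λ (I_D1 V_DS2 − I_D2 V_DS1) = I_D2 − I_D1, so λ = (2.31 − 1.92) / (1.92 × 4.28 − 2.31 × 2.05) = 0.39 / 3.48 = 0.112 V⁻¹.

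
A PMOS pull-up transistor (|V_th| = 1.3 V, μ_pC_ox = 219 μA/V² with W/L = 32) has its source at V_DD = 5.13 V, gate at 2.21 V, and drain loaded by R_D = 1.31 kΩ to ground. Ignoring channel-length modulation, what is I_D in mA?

V_SG = V_DD − V_G = 5.13 − 2.21 = 2.92 V, so V_ov = 2.92 − 1.3 = 1.62 V.
k_p = μ_pC_ox · (W/L) = 7.008 mA/V².
Assume saturation: I_D = ½ k_p V_ov² = 0.5 × 7.008 × 1.62² = 9.2 mA, giving V_SD = V_DD − I_D R_D = 5.13 − 9.2 × 1.31 = -6.92 V.
But -6.92 V < V_ov = 1.62 V, so the device is actually in triode.
In triode I_D = k_p[V_ov V_SD − ½ V_SD²] and I_D = (V_DD − V_SD)/R_D. Equating: 4.59 V_SD² − 15.87 V_SD + 5.13 = 0, giving V_SD = 0.361 V (the root below V_ov).
I_D = (5.13 − 0.361) / 1.31 = 3.64 mA.

I_D = 3.64 mA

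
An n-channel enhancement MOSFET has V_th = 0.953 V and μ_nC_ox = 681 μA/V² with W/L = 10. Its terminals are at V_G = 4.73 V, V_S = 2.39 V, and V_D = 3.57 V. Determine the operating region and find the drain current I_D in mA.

V_GS = V_G − V_S = 4.73 − 2.39 = 2.34 V; V_DS = V_D − V_S = 3.57 − 2.39 = 1.18 V.
k_n = μ_nC_ox · (W/L) = 6.81 mA/V².
V_ov = V_GS − V_th = 2.34 − 0.953 = 1.39 V.
Since V_DS = 1.18 V < V_ov = 1.39 V, the device is in the triode region.
I_D = k_n [V_ov · V_DS − ½ V_DS²] = 6.81 × [1.39 × 1.18 − 0.5 × 1.18²] = 6.4 mA.

Triode; I_D = 6.40 mA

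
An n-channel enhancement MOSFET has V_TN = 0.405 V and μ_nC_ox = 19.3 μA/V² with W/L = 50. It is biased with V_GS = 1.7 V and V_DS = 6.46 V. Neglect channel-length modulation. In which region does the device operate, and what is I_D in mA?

k_n = μ_nC_ox · (W/L) = 0.965 mA/V².
V_ov = V_GS − V_TN = 1.7 − 0.405 = 1.29 V.
Since V_DS = 6.46 V ≥ V_ov = 1.29 V, the device is in saturation.
I_D = ½ k_n V_ov² = 0.5 × 0.965 × 1.29² = 0.809 mA.

Saturation; I_D = 0.809 mA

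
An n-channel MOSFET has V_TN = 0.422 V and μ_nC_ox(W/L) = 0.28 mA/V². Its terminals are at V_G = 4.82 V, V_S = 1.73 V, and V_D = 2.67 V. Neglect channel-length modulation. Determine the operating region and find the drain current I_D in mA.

Triode; I_D = 0.579 mA

V_GS = V_G − V_S = 4.82 − 1.73 = 3.09 V; V_DS = V_D − V_S = 2.67 − 1.73 = 0.94 V.
V_ov = V_GS − V_TN = 3.09 − 0.422 = 2.67 V.
Since V_DS = 0.94 V < V_ov = 2.67 V, the device is in the triode region.
I_D = k_n [V_ov · V_DS − ½ V_DS²] = 0.28 × [2.67 × 0.94 − 0.5 × 0.94²] = 0.579 mA.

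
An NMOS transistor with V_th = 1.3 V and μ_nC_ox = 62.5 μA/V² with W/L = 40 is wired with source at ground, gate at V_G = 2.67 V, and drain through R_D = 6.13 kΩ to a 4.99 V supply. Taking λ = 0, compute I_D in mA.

V_GS = V_G = 2.67 V, so V_ov = 2.67 − 1.3 = 1.37 V.
k_n = μ_nC_ox · (W/L) = 2.5 mA/V².
Assume saturation: I_D = ½ k_n V_ov² = 0.5 × 2.5 × 1.37² = 2.35 mA, giving V_DS = V_DD − I_D R_D = 4.99 − 2.35 × 6.13 = -9.39 V.
But -9.39 V < V_ov = 1.37 V, so the device is actually in triode.
In triode I_D = k_n[V_ov V_DS − ½ V_DS²] and I_D = (V_DD − V_DS)/R_D. Equating: 7.66 V_DS² − 22 V_DS + 4.99 = 0, giving V_DS = 0.248 V (the root below V_ov).
I_D = (4.99 − 0.248) / 6.13 = 0.774 mA.

I_D = 0.774 mA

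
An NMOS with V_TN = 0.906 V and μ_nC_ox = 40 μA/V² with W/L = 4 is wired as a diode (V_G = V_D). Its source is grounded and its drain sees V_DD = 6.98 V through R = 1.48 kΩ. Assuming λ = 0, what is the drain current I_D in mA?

I_D = 1.34 mA

With gate tied to drain, V_GS = V_DS ≥ V_GS − V_TN, so the device is in saturation.
k_n = μ_nC_ox · (W/L) = 0.16 mA/V².
KCL at the drain: ½ k_n (V_GS − V_TN)² = (V_DD − V_GS)/R.
Let x = V_GS − 0.906. Then 0.118 x² + x − 6.074 = 0, giving x = 4.09 V (positive root), so V_GS = 5 V.
I_D = (V_DD − V_GS)/R = (6.98 − 5) / 1.48 = 1.34 mA.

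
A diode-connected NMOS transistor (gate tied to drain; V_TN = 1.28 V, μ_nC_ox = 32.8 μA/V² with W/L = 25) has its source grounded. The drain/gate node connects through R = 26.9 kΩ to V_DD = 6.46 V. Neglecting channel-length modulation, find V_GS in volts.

V_GS = 1.92 V

With gate tied to drain, V_GS = V_DS ≥ V_GS − V_TN, so the device is in saturation.
k_n = μ_nC_ox · (W/L) = 0.82 mA/V².
KCL at the drain: ½ k_n (V_GS − V_TN)² = (V_DD − V_GS)/R.
Let x = V_GS − 1.28. Then 11 x² + x − 5.18 = 0, giving x = 0.641 V (positive root), so V_GS = 1.92 V.
I_D = (V_DD − V_GS)/R = (6.46 − 1.92) / 26.9 = 0.169 mA.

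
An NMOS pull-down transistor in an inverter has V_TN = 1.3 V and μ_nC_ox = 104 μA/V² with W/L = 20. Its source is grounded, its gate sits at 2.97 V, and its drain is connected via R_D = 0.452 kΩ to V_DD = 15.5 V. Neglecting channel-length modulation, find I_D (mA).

I_D = 2.90 mA

V_GS = V_G = 2.97 V, so V_ov = 2.97 − 1.3 = 1.67 V.
k_n = μ_nC_ox · (W/L) = 2.08 mA/V².
Assume saturation: I_D = ½ k_n V_ov² = 0.5 × 2.08 × 1.67² = 2.9 mA, giving V_DS = V_DD − I_D R_D = 15.5 − 2.9 × 0.452 = 14.2 V.
V_DS = 14.2 V ≥ V_ov = 1.67 V, confirming saturation.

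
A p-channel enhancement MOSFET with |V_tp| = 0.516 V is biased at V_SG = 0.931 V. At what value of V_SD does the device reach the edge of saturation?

The boundary between triode and saturation is V_SD = V_SG − |V_tp| = V_ov.
V_ov = 0.931 − 0.516 = 0.415 V.

V_SD,sat = 0.415 V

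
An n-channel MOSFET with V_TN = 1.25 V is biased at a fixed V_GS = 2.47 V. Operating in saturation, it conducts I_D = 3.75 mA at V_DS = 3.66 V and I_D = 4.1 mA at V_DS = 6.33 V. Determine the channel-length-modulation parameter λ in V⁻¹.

With V_GS fixed, I_D ∝ (1 + λ V_DS) in saturation, so I_D2/I_D1 = (1 + λ V_DS2)/(1 + λ V_DS1).
4.1/3.75 = 1.093 = (1 + 6.33 λ)/(1 + 3.66 λ).
Solving: λ (I_D1 V_DS2 − I_D2 V_DS1) = I_D2 − I_D1, so λ = (4.1 − 3.75) / (3.75 × 6.33 − 4.1 × 3.66) = 0.35 / 8.73 = 0.0401 V⁻¹.

λ = 0.0401 V⁻¹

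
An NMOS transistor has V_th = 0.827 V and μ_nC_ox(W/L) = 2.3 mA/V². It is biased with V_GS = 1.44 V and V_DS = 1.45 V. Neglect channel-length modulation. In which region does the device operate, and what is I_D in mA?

Saturation; I_D = 0.432 mA

V_ov = V_GS − V_th = 1.44 − 0.827 = 0.613 V.
Since V_DS = 1.45 V ≥ V_ov = 0.613 V, the device is in saturation.
I_D = ½ k_n V_ov² = 0.5 × 2.3 × 0.613² = 0.432 mA.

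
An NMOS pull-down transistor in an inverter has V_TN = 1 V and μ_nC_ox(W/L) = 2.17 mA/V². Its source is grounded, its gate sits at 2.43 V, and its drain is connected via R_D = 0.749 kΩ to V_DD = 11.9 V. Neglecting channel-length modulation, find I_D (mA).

I_D = 2.22 mA

V_GS = V_G = 2.43 V, so V_ov = 2.43 − 1 = 1.43 V.
Assume saturation: I_D = ½ k_n V_ov² = 0.5 × 2.17 × 1.43² = 2.22 mA, giving V_DS = V_DD − I_D R_D = 11.9 − 2.22 × 0.749 = 10.2 V.
V_DS = 10.2 V ≥ V_ov = 1.43 V, confirming saturation.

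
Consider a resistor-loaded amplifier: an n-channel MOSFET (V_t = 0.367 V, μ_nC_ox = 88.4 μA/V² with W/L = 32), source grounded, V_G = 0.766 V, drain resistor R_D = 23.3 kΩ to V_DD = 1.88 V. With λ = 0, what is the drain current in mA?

V_GS = V_G = 0.766 V, so V_ov = 0.766 − 0.367 = 0.399 V.
k_n = μ_nC_ox · (W/L) = 2.829 mA/V².
Assume saturation: I_D = ½ k_n V_ov² = 0.5 × 2.829 × 0.399² = 0.225 mA, giving V_DS = V_DD − I_D R_D = 1.88 − 0.225 × 23.3 = -3.37 V.
But -3.37 V < V_ov = 0.399 V, so the device is actually in triode.
In triode I_D = k_n[V_ov V_DS − ½ V_DS²] and I_D = (V_DD − V_DS)/R_D. Equating: 33 V_DS² − 27.3 V_DS + 1.88 = 0, giving V_DS = 0.0758 V (the root below V_ov).
I_D = (1.88 − 0.0758) / 23.3 = 0.0774 mA.

I_D = 0.0774 mA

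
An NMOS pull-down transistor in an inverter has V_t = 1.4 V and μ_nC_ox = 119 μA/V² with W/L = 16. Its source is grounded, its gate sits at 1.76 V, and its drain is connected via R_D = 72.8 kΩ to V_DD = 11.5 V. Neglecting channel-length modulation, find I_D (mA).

V_GS = V_G = 1.76 V, so V_ov = 1.76 − 1.4 = 0.36 V.
k_n = μ_nC_ox · (W/L) = 1.904 mA/V².
Assume saturation: I_D = ½ k_n V_ov² = 0.5 × 1.904 × 0.36² = 0.123 mA, giving V_DS = V_DD − I_D R_D = 11.5 − 0.123 × 72.8 = 2.52 V.
V_DS = 2.52 V ≥ V_ov = 0.36 V, confirming saturation.

I_D = 0.123 mA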